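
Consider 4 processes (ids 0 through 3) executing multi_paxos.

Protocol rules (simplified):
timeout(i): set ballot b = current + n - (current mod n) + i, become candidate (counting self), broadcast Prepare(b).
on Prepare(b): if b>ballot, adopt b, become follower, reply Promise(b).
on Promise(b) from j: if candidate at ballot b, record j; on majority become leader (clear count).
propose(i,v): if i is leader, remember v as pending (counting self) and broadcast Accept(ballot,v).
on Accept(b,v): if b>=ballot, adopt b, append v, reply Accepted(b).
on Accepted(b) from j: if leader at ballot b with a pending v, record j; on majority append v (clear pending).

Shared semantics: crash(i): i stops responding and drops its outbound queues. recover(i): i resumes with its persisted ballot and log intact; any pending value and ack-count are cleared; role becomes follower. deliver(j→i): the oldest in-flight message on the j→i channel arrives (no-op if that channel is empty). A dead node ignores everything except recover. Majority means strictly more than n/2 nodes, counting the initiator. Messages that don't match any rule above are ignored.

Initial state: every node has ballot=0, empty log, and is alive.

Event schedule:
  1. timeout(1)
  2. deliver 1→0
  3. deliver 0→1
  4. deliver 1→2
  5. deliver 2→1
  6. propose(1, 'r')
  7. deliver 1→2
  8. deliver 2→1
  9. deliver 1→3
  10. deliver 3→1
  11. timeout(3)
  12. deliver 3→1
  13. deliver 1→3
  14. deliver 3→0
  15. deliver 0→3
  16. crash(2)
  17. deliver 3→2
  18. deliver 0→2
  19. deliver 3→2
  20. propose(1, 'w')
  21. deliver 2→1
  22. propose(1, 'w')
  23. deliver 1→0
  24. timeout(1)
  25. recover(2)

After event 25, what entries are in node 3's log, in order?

empty

[1] timeout(1) → N1(cand b5 [-])
[2] deliver 1→0 → N0(foll b5 [-])
[3] deliver 0→1 → ∅
[4] deliver 1→2 → N2(foll b5 [-])
[5] deliver 2→1 → N1(lead b5 [-])
[6] propose(1,'r') → ∅
[7] deliver 1→2 → N2(foll b5 [r])
[8] deliver 2→1 → ∅
[9] deliver 1→3 → N3(foll b5 [-])
[10] deliver 3→1 → ∅
[11] timeout(3) → N3(cand b11 [-])
[12] deliver 3→1 → N1(foll b11 [-])
[13] deliver 1→3 → ∅
[14] deliver 3→0 → N0(foll b11 [-])
[15] deliver 0→3 → ∅
[16] crash(2) → N2(✗foll b5 [r])
[17] deliver 3→2 → ∅
[18] deliver 0→2 → ∅
[19] deliver 3→2 → ∅
[20] propose(1,'w') → ∅
[21] deliver 2→1 → ∅
[22] propose(1,'w') → ∅
[23] deliver 1→0 → ∅
[24] timeout(1) → N1(cand b13 [-])
[25] recover(2) → N2(foll b5 [r])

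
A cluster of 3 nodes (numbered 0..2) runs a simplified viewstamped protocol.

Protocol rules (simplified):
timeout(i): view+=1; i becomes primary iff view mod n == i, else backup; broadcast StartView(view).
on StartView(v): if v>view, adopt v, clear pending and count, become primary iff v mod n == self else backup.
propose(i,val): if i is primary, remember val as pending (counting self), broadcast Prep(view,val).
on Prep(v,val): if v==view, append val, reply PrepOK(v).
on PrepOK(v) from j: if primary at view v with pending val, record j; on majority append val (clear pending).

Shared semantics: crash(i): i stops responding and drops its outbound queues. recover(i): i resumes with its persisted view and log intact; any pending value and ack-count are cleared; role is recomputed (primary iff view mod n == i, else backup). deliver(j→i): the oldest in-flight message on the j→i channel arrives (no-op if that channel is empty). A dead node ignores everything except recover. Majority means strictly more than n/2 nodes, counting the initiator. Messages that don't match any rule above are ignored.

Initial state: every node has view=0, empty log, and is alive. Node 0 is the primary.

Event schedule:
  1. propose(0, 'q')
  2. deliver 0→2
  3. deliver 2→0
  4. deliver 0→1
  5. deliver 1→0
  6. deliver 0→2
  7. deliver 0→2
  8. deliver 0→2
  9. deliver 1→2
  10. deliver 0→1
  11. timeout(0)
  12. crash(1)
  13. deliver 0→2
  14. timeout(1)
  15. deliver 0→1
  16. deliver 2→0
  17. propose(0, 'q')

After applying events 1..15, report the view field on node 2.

1

step 1 propose(0,'q'): —
step 2 deliver 0→2: 2={back,v=0,log=q}
step 3 deliver 2→0: 0={prim,v=0,log=q}
step 4 deliver 0→1: 1={back,v=0,log=q}
step 5 deliver 1→0: —
step 6 deliver 0→2: —
step 7 deliver 0→2: —
step 8 deliver 0→2: —
step 9 deliver 1→2: —
step 10 deliver 0→1: —
step 11 timeout(0): 0={back,v=1,log=q}
step 12 crash(1): 1={✗back,v=0,log=q}
step 13 deliver 0→2: 2={back,v=1,log=q}
step 14 timeout(1): —
step 15 deliver 0→1: —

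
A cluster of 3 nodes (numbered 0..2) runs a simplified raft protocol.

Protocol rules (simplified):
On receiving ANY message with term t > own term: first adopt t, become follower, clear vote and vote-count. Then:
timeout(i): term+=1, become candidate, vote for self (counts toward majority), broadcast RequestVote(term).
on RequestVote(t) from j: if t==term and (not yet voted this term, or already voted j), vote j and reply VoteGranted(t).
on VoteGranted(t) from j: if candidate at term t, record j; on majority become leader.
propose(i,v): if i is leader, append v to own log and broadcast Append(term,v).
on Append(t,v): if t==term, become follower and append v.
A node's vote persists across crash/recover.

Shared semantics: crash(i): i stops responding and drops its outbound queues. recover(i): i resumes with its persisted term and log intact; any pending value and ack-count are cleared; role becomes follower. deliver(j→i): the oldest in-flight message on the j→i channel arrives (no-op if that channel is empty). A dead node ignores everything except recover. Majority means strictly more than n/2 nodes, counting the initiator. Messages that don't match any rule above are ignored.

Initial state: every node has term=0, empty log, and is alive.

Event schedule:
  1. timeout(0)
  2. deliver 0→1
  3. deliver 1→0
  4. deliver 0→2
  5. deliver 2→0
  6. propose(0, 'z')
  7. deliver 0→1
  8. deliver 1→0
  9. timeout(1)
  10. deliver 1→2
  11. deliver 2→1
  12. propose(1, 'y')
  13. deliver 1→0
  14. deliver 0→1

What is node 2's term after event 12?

2

after 1 — timeout(0): n0:cand/t1/[-]
after 2 — deliver 0→1: n1:foll/t1/[-]
after 3 — deliver 1→0: n0:lead/t1/[-]
after 4 — deliver 0→2: n2:foll/t1/[-]
after 5 — deliver 2→0: ·
after 6 — propose(0,'z'): n0:lead/t1/[z]
after 7 — deliver 0→1: n1:foll/t1/[z]
after 8 — deliver 1→0: ·
after 9 — timeout(1): n1:cand/t2/[z]
after 10 — deliver 1→2: n2:foll/t2/[-]
after 11 — deliver 2→1: n1:lead/t2/[z]
after 12 — propose(1,'y'): n1:lead/t2/[z,y]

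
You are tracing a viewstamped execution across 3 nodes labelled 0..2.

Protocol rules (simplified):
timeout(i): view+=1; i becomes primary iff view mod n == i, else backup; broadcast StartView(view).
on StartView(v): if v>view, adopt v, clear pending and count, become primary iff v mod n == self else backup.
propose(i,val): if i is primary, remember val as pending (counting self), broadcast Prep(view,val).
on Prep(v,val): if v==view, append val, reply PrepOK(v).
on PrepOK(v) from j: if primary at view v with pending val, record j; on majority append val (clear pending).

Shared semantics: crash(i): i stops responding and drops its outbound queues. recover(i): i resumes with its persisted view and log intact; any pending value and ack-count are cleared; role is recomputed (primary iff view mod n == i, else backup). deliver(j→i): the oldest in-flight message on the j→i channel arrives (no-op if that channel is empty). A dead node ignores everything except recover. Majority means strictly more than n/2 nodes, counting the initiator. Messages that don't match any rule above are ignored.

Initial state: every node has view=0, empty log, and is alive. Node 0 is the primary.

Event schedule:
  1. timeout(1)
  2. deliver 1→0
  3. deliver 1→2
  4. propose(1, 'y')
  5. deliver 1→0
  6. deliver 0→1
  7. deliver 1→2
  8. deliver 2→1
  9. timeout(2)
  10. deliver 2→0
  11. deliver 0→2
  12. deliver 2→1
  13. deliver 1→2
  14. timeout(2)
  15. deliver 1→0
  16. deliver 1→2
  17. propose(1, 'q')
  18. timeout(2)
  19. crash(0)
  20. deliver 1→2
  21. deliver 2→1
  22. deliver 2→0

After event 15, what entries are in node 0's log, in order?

y

after 1 — timeout(1): n1:prim/v1/[-]
after 2 — deliver 1→0: n0:back/v1/[-]
after 3 — deliver 1→2: n2:back/v1/[-]
after 4 — propose(1,'y'): ·
after 5 — deliver 1→0: n0:back/v1/[y]
after 6 — deliver 0→1: n1:prim/v1/[y]
after 7 — deliver 1→2: n2:back/v1/[y]
after 8 — deliver 2→1: ·
after 9 — timeout(2): n2:prim/v2/[y]
after 10 — deliver 2→0: n0:back/v2/[y]
after 11 — deliver 0→2: ·
after 12 — deliver 2→1: n1:back/v2/[y]
after 13 — deliver 1→2: ·
after 14 — timeout(2): n2:back/v3/[y]
after 15 — deliver 1→0: ·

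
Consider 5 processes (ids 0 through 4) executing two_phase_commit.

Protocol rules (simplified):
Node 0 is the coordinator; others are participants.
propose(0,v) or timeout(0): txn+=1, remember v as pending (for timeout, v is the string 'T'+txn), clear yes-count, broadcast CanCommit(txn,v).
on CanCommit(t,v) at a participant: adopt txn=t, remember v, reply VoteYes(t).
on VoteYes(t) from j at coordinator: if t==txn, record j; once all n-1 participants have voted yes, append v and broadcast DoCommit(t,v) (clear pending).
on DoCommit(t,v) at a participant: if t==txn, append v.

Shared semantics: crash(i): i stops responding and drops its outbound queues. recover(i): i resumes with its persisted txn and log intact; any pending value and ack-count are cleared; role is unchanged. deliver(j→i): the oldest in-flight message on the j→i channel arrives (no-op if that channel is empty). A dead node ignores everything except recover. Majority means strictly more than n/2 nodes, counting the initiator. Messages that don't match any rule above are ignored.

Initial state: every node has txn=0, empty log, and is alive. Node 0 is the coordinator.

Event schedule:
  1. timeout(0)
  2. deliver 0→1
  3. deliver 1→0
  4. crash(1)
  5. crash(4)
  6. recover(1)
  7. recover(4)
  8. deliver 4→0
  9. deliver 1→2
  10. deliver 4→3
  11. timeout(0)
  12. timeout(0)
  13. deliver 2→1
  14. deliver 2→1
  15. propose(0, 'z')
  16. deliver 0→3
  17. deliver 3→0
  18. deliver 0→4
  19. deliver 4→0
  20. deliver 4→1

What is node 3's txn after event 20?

1. timeout(0):  <0:coor t1 ->
2. deliver 0→1:  <1:part t1 ->
3. deliver 1→0:  nop
4. crash(1):  <1:✗part t1 ->
5. crash(4):  <4:✗part t0 ->
6. recover(1):  <1:part t1 ->
7. recover(4):  <4:part t0 ->
8. deliver 4→0:  nop
9. deliver 1→2:  nop
10. deliver 4→3:  nop
11. timeout(0):  <0:coor t2 ->
12. timeout(0):  <0:coor t3 ->
13. deliver 2→1:  nop
14. deliver 2→1:  nop
15. propose(0,'z'):  <0:coor t4 ->
16. deliver 0→3:  <3:part t1 ->
17. deliver 3→0:  nop
18. deliver 0→4:  <4:part t1 ->
19. deliver 4→0:  nop
20. deliver 4→1:  nop

1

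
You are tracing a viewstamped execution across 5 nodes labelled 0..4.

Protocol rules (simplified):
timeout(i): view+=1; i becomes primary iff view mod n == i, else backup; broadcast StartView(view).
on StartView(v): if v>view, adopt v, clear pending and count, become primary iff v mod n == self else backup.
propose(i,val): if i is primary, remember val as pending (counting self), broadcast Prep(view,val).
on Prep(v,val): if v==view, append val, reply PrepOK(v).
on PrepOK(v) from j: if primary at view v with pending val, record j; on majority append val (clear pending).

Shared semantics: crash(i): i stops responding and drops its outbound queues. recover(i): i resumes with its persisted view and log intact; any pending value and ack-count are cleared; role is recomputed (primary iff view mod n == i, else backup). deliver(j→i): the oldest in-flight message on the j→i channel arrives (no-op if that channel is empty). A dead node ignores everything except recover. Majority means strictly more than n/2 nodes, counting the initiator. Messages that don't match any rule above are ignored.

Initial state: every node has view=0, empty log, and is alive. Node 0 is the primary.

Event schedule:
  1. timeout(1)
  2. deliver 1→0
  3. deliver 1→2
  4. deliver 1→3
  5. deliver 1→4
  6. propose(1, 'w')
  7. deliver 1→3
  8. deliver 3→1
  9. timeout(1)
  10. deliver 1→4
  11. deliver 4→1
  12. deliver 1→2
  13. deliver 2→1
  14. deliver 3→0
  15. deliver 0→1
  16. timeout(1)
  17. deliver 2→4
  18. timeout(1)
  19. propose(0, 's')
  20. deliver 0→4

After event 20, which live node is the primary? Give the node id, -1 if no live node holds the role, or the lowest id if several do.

-1

after 1 — timeout(1): n1:prim/v1/[-]
after 2 — deliver 1→0: n0:back/v1/[-]
after 3 — deliver 1→2: n2:back/v1/[-]
after 4 — deliver 1→3: n3:back/v1/[-]
after 5 — deliver 1→4: n4:back/v1/[-]
after 6 — propose(1,'w'): ·
after 7 — deliver 1→3: n3:back/v1/[w]
after 8 — deliver 3→1: ·
after 9 — timeout(1): n1:back/v2/[-]
after 10 — deliver 1→4: n4:back/v1/[w]
after 11 — deliver 4→1: ·
after 12 — deliver 1→2: n2:back/v1/[w]
after 13 — deliver 2→1: ·
after 14 — deliver 3→0: ·
after 15 — deliver 0→1: ·
after 16 — timeout(1): n1:back/v3/[-]
after 17 — deliver 2→4: ·
after 18 — timeout(1): n1:back/v4/[-]
after 19 — propose(0,'s'): ·
after 20 — deliver 0→4: ·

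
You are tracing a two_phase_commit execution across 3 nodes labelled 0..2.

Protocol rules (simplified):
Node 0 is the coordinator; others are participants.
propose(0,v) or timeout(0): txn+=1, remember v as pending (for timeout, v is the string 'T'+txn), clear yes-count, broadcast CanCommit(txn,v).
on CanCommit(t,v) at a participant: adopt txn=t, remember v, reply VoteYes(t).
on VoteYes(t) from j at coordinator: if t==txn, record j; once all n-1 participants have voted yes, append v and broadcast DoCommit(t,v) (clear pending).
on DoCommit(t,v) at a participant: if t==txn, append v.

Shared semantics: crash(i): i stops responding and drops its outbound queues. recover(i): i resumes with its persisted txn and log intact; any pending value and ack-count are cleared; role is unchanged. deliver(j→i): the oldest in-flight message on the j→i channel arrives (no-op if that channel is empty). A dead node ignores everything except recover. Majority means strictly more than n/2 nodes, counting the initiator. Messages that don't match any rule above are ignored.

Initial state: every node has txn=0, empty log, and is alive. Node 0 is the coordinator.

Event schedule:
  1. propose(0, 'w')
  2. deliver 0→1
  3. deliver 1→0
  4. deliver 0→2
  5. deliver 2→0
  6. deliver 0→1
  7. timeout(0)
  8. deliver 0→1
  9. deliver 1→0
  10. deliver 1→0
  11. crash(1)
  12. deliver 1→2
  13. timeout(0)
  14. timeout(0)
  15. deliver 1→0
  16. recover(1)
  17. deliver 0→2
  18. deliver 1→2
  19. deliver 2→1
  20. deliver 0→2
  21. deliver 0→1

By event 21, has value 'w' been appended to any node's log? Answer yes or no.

yes

e1 propose(0,'w'): 0[coor,t=1,-]
e2 deliver 0→1: 1[part,t=1,-]
e3 deliver 1→0: ·
e4 deliver 0→2: 2[part,t=1,-]
e5 deliver 2→0: 0[coor,t=1,w]
e6 deliver 0→1: 1[part,t=1,w]
e7 timeout(0): 0[coor,t=2,w]
e8 deliver 0→1: 1[part,t=2,w]
e9 deliver 1→0: ·
e10 deliver 1→0: ·
e11 crash(1): 1[✗part,t=2,w]
e12 deliver 1→2: ·
e13 timeout(0): 0[coor,t=3,w]
e14 timeout(0): 0[coor,t=4,w]
e15 deliver 1→0: ·
e16 recover(1): 1[part,t=2,w]
e17 deliver 0→2: 2[part,t=1,w]
e18 deliver 1→2: ·
e19 deliver 2→1: ·
e20 deliver 0→2: 2[part,t=2,w]
e21 deliver 0→1: 1[part,t=3,w]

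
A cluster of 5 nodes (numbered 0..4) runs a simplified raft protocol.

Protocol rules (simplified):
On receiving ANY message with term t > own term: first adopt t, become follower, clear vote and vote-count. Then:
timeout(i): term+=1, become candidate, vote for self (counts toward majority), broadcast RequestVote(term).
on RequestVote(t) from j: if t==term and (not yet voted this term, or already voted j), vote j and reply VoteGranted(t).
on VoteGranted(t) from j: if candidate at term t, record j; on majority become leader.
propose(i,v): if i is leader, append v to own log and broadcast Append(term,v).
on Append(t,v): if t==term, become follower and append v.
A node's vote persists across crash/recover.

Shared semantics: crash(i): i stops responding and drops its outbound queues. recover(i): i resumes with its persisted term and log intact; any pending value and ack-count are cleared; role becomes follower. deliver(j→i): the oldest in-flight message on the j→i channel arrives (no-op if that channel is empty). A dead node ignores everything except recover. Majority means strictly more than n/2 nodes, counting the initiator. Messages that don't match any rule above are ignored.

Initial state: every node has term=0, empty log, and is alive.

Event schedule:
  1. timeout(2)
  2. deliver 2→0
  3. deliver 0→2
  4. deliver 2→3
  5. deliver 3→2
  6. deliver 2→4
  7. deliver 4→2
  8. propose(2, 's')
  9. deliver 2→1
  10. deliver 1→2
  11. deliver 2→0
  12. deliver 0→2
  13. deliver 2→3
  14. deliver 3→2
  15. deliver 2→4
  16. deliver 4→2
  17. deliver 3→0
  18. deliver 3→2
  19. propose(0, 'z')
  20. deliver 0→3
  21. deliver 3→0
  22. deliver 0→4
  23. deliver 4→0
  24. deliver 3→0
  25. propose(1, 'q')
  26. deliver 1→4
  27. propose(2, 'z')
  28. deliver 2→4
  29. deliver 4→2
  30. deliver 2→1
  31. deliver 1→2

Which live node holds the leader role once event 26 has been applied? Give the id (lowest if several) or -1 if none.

[1] timeout(2) → N2(cand t1 [-])
[2] deliver 2→0 → N0(foll t1 [-])
[3] deliver 0→2 → ∅
[4] deliver 2→3 → N3(foll t1 [-])
[5] deliver 3→2 → N2(lead t1 [-])
[6] deliver 2→4 → N4(foll t1 [-])
[7] deliver 4→2 → ∅
[8] propose(2,'s') → N2(lead t1 [s])
[9] deliver 2→1 → N1(foll t1 [-])
[10] deliver 1→2 → ∅
[11] deliver 2→0 → N0(foll t1 [s])
[12] deliver 0→2 → ∅
[13] deliver 2→3 → N3(foll t1 [s])
[14] deliver 3→2 → ∅
[15] deliver 2→4 → N4(foll t1 [s])
[16] deliver 4→2 → ∅
[17] deliver 3→0 → ∅
[18] deliver 3→2 → ∅
[19] propose(0,'z') → ∅
[20] deliver 0→3 → ∅
[21] deliver 3→0 → ∅
[22] deliver 0→4 → ∅
[23] deliver 4→0 → ∅
[24] deliver 3→0 → ∅
[25] propose(1,'q') → ∅
[26] deliver 1→4 → ∅

2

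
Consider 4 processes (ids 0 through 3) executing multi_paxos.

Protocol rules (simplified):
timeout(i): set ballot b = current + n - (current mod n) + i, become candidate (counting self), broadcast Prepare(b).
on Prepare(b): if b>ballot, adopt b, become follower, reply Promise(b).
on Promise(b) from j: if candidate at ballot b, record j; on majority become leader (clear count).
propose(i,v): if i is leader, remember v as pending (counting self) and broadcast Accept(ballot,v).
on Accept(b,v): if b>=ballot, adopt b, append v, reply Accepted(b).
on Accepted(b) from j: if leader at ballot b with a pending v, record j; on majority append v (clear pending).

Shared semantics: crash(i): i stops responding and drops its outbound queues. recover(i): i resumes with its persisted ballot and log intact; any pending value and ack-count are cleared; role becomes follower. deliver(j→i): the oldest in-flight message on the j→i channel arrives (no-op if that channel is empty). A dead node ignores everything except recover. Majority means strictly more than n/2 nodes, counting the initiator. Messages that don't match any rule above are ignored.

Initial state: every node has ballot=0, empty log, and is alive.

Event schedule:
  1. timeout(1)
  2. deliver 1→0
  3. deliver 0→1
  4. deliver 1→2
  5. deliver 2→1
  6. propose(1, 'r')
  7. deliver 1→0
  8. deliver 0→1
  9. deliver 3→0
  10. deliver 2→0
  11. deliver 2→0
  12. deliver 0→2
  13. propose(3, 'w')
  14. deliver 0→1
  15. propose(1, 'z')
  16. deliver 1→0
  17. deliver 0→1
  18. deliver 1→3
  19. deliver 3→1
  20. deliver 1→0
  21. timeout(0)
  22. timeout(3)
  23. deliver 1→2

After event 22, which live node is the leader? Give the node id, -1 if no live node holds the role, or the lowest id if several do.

step 1 timeout(1): 1={cand,b=5,log=-}
step 2 deliver 1→0: 0={foll,b=5,log=-}
step 3 deliver 0→1: —
step 4 deliver 1→2: 2={foll,b=5,log=-}
step 5 deliver 2→1: 1={lead,b=5,log=-}
step 6 propose(1,'r'): —
step 7 deliver 1→0: 0={foll,b=5,log=r}
step 8 deliver 0→1: —
step 9 deliver 3→0: —
step 10 deliver 2→0: —
step 11 deliver 2→0: —
step 12 deliver 0→2: —
step 13 propose(3,'w'): —
step 14 deliver 0→1: —
step 15 propose(1,'z'): —
step 16 deliver 1→0: 0={foll,b=5,log=r,z}
step 17 deliver 0→1: —
step 18 deliver 1→3: 3={foll,b=5,log=-}
step 19 deliver 3→1: —
step 20 deliver 1→0: —
step 21 timeout(0): 0={cand,b=8,log=r,z}
step 22 timeout(3): 3={cand,b=11,log=-}

1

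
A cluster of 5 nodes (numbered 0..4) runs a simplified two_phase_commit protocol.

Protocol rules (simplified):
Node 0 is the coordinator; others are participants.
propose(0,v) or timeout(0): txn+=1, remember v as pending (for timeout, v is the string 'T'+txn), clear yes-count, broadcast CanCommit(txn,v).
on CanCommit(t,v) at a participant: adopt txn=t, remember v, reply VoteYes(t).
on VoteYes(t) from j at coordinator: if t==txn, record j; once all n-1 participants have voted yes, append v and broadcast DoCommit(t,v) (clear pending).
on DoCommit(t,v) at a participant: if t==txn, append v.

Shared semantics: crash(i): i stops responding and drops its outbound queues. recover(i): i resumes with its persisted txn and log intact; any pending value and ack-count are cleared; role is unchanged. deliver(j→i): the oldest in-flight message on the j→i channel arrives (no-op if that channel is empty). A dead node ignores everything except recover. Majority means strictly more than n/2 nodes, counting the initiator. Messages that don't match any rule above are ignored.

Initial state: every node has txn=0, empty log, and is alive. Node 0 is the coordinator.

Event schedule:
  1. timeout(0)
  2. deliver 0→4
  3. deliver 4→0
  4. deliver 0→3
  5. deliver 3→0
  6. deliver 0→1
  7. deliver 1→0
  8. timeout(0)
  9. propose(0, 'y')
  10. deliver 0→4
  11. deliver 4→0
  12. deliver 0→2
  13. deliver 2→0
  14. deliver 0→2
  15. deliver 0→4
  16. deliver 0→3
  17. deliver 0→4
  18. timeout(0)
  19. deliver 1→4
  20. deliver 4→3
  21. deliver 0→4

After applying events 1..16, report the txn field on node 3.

2

after 1 — timeout(0): n0:coor/t1/[-]
after 2 — deliver 0→4: n4:part/t1/[-]
after 3 — deliver 4→0: ·
after 4 — deliver 0→3: n3:part/t1/[-]
after 5 — deliver 3→0: ·
after 6 — deliver 0→1: n1:part/t1/[-]
after 7 — deliver 1→0: ·
after 8 — timeout(0): n0:coor/t2/[-]
after 9 — propose(0,'y'): n0:coor/t3/[-]
after 10 — deliver 0→4: n4:part/t2/[-]
after 11 — deliver 4→0: ·
after 12 — deliver 0→2: n2:part/t1/[-]
after 13 — deliver 2→0: ·
after 14 — deliver 0→2: n2:part/t2/[-]
after 15 — deliver 0→4: n4:part/t3/[-]
after 16 — deliver 0→3: n3:part/t2/[-]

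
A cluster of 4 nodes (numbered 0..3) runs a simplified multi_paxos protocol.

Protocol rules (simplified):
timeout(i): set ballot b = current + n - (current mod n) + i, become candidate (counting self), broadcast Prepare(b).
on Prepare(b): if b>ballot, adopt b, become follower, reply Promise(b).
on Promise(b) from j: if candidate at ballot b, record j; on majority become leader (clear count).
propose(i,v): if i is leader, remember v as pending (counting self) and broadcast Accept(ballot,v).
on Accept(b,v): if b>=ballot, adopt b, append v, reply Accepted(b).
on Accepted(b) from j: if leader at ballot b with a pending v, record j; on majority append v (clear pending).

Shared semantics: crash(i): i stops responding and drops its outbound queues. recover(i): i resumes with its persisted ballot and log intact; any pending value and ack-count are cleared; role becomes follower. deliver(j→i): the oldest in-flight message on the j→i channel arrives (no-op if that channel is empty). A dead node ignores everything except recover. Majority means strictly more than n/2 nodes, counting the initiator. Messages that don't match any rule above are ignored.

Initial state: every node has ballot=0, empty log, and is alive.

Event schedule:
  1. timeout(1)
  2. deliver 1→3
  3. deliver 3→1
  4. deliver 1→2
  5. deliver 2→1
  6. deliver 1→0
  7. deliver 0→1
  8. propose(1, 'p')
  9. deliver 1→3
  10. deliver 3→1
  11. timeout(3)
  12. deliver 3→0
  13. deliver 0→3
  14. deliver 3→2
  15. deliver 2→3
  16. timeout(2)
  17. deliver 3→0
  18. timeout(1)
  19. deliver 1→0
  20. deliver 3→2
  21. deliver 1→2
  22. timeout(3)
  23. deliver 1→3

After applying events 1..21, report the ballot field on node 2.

14

step 1 timeout(1): 1={cand,b=5,log=-}
step 2 deliver 1→3: 3={foll,b=5,log=-}
step 3 deliver 3→1: —
step 4 deliver 1→2: 2={foll,b=5,log=-}
step 5 deliver 2→1: 1={lead,b=5,log=-}
step 6 deliver 1→0: 0={foll,b=5,log=-}
step 7 deliver 0→1: —
step 8 propose(1,'p'): —
step 9 deliver 1→3: 3={foll,b=5,log=p}
step 10 deliver 3→1: —
step 11 timeout(3): 3={cand,b=11,log=p}
step 12 deliver 3→0: 0={foll,b=11,log=-}
step 13 deliver 0→3: —
step 14 deliver 3→2: 2={foll,b=11,log=-}
step 15 deliver 2→3: 3={lead,b=11,log=p}
step 16 timeout(2): 2={cand,b=14,log=-}
step 17 deliver 3→0: —
step 18 timeout(1): 1={cand,b=9,log=-}
step 19 deliver 1→0: —
step 20 deliver 3→2: —
step 21 deliver 1→2: —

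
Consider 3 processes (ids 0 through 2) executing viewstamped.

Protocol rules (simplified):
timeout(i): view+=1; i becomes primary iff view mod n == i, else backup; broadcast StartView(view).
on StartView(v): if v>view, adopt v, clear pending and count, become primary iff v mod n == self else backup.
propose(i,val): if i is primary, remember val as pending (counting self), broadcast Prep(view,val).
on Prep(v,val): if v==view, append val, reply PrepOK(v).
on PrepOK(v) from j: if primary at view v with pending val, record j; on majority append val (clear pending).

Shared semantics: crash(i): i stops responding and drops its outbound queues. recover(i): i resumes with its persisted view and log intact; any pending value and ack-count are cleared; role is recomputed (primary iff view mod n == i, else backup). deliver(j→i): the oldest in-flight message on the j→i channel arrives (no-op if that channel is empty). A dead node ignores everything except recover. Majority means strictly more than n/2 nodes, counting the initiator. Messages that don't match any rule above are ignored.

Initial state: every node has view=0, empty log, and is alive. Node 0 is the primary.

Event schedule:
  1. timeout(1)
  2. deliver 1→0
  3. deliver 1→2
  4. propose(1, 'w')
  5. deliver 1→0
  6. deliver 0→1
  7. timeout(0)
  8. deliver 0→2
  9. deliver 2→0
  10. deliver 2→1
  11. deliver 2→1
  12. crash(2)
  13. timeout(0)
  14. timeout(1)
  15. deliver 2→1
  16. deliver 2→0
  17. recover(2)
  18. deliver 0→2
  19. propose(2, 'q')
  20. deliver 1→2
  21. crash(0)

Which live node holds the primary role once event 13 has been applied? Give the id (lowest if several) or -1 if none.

0

e1 timeout(1): 1[prim,v=1,-]
e2 deliver 1→0: 0[back,v=1,-]
e3 deliver 1→2: 2[back,v=1,-]
e4 propose(1,'w'): ·
e5 deliver 1→0: 0[back,v=1,w]
e6 deliver 0→1: 1[prim,v=1,w]
e7 timeout(0): 0[back,v=2,w]
e8 deliver 0→2: 2[prim,v=2,-]
e9 deliver 2→0: ·
e10 deliver 2→1: ·
e11 deliver 2→1: ·
e12 crash(2): 2[✗prim,v=2,-]
e13 timeout(0): 0[prim,v=3,w]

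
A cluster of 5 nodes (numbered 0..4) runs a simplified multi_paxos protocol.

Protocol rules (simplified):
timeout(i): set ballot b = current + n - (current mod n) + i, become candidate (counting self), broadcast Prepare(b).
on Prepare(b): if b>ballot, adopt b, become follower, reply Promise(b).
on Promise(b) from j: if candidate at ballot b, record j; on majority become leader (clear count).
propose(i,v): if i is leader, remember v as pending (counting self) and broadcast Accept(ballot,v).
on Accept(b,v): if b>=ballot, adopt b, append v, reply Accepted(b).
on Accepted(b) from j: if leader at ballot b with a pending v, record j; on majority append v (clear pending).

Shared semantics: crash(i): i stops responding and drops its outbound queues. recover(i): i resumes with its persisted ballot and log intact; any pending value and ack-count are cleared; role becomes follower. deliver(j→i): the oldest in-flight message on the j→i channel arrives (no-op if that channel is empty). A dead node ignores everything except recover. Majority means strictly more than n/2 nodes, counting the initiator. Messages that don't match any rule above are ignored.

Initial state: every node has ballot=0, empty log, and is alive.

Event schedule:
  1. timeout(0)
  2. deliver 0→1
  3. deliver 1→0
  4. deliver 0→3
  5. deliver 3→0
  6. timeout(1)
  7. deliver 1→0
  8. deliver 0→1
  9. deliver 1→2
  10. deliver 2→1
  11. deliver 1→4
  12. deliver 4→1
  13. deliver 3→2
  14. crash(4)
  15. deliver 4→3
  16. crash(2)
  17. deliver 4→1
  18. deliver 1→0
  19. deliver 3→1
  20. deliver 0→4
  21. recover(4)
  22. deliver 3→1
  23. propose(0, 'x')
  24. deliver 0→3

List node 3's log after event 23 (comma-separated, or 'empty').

e1 timeout(0): 0[cand,b=5,-]
e2 deliver 0→1: 1[foll,b=5,-]
e3 deliver 1→0: ·
e4 deliver 0→3: 3[foll,b=5,-]
e5 deliver 3→0: 0[lead,b=5,-]
e6 timeout(1): 1[cand,b=11,-]
e7 deliver 1→0: 0[foll,b=11,-]
e8 deliver 0→1: ·
e9 deliver 1→2: 2[foll,b=11,-]
e10 deliver 2→1: 1[lead,b=11,-]
e11 deliver 1→4: 4[foll,b=11,-]
e12 deliver 4→1: ·
e13 deliver 3→2: ·
e14 crash(4): 4[✗foll,b=11,-]
e15 deliver 4→3: ·
e16 crash(2): 2[✗foll,b=11,-]
e17 deliver 4→1: ·
e18 deliver 1→0: ·
e19 deliver 3→1: ·
e20 deliver 0→4: ·
e21 recover(4): 4[foll,b=11,-]
e22 deliver 3→1: ·
e23 propose(0,'x'): ·

empty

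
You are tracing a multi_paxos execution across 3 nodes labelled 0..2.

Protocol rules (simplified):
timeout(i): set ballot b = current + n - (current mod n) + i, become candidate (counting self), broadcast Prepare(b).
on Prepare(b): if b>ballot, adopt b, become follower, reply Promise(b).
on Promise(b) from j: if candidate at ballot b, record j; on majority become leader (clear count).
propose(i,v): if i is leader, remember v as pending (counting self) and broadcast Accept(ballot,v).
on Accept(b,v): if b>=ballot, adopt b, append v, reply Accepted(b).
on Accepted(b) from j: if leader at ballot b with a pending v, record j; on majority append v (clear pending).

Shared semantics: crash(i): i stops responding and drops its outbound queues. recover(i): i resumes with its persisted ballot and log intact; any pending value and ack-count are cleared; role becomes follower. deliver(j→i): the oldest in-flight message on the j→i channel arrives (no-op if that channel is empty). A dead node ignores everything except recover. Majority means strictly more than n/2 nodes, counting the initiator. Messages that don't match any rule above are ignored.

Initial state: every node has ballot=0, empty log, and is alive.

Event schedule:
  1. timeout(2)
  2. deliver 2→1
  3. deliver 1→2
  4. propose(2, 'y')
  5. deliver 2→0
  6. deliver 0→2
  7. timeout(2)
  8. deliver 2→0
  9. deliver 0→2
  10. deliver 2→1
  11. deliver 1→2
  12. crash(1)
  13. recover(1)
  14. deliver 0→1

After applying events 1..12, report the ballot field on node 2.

step 1 timeout(2): 2={cand,b=5,log=-}
step 2 deliver 2→1: 1={foll,b=5,log=-}
step 3 deliver 1→2: 2={lead,b=5,log=-}
step 4 propose(2,'y'): —
step 5 deliver 2→0: 0={foll,b=5,log=-}
step 6 deliver 0→2: —
step 7 timeout(2): 2={cand,b=8,log=-}
step 8 deliver 2→0: 0={foll,b=5,log=y}
step 9 deliver 0→2: —
step 10 deliver 2→1: 1={foll,b=5,log=y}
step 11 deliver 1→2: —
step 12 crash(1): 1={✗foll,b=5,log=y}

8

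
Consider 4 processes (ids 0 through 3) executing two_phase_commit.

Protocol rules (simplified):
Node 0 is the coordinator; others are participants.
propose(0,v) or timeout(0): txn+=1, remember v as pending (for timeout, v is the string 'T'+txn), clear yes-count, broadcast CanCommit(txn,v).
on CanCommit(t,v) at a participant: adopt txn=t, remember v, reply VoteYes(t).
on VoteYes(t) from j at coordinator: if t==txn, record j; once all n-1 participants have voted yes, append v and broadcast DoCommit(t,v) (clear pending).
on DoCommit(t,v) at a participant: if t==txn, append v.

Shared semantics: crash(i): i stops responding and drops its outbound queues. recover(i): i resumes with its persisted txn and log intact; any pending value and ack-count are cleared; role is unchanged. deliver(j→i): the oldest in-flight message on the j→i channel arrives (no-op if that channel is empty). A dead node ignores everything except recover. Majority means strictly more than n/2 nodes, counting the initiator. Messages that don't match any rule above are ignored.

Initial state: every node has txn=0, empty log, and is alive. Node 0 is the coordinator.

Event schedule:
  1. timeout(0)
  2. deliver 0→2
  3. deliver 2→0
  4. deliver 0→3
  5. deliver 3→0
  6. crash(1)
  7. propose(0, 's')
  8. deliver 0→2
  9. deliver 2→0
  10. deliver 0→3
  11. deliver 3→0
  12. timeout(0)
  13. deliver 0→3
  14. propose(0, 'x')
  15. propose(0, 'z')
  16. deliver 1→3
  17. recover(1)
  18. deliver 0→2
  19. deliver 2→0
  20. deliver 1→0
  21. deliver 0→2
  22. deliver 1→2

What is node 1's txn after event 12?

0

[1] timeout(0) → N0(coor t1 [-])
[2] deliver 0→2 → N2(part t1 [-])
[3] deliver 2→0 → ∅
[4] deliver 0→3 → N3(part t1 [-])
[5] deliver 3→0 → ∅
[6] crash(1) → N1(✗part t0 [-])
[7] propose(0,'s') → N0(coor t2 [-])
[8] deliver 0→2 → N2(part t2 [-])
[9] deliver 2→0 → ∅
[10] deliver 0→3 → N3(part t2 [-])
[11] deliver 3→0 → ∅
[12] timeout(0) → N0(coor t3 [-])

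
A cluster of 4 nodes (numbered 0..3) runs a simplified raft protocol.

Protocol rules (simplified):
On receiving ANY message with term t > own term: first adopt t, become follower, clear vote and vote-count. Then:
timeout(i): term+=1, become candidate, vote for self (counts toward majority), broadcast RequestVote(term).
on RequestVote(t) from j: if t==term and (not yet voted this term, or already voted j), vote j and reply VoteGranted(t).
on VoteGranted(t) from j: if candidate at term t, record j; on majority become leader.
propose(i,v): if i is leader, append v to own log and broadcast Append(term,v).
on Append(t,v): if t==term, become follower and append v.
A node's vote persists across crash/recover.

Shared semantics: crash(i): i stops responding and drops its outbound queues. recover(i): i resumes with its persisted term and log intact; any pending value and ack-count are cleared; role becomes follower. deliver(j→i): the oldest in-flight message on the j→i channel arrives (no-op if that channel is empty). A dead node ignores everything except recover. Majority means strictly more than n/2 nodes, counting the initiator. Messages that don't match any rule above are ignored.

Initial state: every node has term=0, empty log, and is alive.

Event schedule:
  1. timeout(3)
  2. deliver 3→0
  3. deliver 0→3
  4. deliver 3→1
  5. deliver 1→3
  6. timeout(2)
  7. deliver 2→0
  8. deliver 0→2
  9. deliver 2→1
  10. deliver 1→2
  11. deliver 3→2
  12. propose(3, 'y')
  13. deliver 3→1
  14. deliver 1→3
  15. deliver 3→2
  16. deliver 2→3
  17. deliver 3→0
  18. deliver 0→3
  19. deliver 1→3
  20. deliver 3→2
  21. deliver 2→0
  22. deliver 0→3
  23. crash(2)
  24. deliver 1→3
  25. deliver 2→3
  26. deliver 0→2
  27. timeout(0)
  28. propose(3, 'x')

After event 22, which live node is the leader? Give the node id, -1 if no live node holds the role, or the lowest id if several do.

step 1 timeout(3): 3={cand,t=1,log=-}
step 2 deliver 3→0: 0={foll,t=1,log=-}
step 3 deliver 0→3: —
step 4 deliver 3→1: 1={foll,t=1,log=-}
step 5 deliver 1→3: 3={lead,t=1,log=-}
step 6 timeout(2): 2={cand,t=1,log=-}
step 7 deliver 2→0: —
step 8 deliver 0→2: —
step 9 deliver 2→1: —
step 10 deliver 1→2: —
step 11 deliver 3→2: —
step 12 propose(3,'y'): 3={lead,t=1,log=y}
step 13 deliver 3→1: 1={foll,t=1,log=y}
step 14 deliver 1→3: —
step 15 deliver 3→2: 2={foll,t=1,log=y}
step 16 deliver 2→3: —
step 17 deliver 3→0: 0={foll,t=1,log=y}
step 18 deliver 0→3: —
step 19 deliver 1→3: —
step 20 deliver 3→2: —
step 21 deliver 2→0: —
step 22 deliver 0→3: —

3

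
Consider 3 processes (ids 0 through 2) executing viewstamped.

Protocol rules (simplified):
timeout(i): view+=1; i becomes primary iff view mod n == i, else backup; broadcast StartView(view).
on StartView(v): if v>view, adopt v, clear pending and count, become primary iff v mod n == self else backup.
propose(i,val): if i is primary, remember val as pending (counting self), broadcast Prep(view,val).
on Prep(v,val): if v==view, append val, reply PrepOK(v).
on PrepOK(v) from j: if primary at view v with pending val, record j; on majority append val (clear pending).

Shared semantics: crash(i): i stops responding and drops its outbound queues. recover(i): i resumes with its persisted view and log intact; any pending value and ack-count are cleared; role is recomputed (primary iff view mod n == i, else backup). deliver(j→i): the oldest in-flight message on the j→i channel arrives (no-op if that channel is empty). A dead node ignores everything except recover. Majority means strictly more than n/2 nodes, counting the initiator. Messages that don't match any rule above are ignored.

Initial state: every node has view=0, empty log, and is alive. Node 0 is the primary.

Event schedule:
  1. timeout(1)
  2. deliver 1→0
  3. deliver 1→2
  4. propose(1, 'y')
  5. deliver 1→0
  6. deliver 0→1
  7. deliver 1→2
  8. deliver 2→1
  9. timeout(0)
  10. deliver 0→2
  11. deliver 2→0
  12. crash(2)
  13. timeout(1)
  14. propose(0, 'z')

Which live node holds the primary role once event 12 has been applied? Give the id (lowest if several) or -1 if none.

e1 timeout(1): 1[prim,v=1,-]
e2 deliver 1→0: 0[back,v=1,-]
e3 deliver 1→2: 2[back,v=1,-]
e4 propose(1,'y'): ·
e5 deliver 1→0: 0[back,v=1,y]
e6 deliver 0→1: 1[prim,v=1,y]
e7 deliver 1→2: 2[back,v=1,y]
e8 deliver 2→1: ·
e9 timeout(0): 0[back,v=2,y]
e10 deliver 0→2: 2[prim,v=2,y]
e11 deliver 2→0: ·
e12 crash(2): 2[✗prim,v=2,y]

1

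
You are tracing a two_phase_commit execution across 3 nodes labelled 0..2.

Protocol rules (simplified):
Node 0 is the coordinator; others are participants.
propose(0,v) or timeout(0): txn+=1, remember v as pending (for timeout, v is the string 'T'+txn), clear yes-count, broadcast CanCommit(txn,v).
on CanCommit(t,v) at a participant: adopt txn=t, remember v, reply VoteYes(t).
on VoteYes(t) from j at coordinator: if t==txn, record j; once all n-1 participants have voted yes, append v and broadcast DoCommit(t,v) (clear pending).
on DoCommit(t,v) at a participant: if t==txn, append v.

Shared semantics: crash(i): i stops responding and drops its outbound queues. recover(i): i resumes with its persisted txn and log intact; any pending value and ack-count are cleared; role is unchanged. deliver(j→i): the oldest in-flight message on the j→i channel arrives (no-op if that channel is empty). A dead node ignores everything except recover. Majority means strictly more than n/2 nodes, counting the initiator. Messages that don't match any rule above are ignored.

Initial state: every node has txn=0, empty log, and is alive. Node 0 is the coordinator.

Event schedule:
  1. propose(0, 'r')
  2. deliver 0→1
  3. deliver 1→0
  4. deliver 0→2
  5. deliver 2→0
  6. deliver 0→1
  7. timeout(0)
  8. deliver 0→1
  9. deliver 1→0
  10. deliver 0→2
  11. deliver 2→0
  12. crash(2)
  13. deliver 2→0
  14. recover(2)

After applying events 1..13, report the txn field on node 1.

2

step 1 propose(0,'r'): 0={coor,t=1,log=-}
step 2 deliver 0→1: 1={part,t=1,log=-}
step 3 deliver 1→0: —
step 4 deliver 0→2: 2={part,t=1,log=-}
step 5 deliver 2→0: 0={coor,t=1,log=r}
step 6 deliver 0→1: 1={part,t=1,log=r}
step 7 timeout(0): 0={coor,t=2,log=r}
step 8 deliver 0→1: 1={part,t=2,log=r}
step 9 deliver 1→0: —
step 10 deliver 0→2: 2={part,t=1,log=r}
step 11 deliver 2→0: —
step 12 crash(2): 2={✗part,t=1,log=r}
step 13 deliver 2→0: —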